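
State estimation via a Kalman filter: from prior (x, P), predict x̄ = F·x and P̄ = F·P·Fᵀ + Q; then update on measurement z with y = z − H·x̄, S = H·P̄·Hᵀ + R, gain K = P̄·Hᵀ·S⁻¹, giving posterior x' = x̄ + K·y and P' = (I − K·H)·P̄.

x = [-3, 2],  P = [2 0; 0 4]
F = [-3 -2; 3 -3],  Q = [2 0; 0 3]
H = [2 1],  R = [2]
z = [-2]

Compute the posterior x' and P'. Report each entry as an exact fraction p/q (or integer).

x' = [1369/227, -3198/227]
P' = [2088/227 -4020/227; -4020/227 8178/227]

x̄ = F·x = [5, -15]
P̄ = F·P·Fᵀ + Q = [36 6; 6 57]
y = z − H·x̄ = [3]
S = H·P̄·Hᵀ + R = [227]
K = P̄·Hᵀ·S⁻¹ = [78/227; 69/227]
x' = x̄ + K·y = [1369/227, -3198/227]
P' = (I − K·H)·P̄ = [2088/227 -4020/227; -4020/227 8178/227]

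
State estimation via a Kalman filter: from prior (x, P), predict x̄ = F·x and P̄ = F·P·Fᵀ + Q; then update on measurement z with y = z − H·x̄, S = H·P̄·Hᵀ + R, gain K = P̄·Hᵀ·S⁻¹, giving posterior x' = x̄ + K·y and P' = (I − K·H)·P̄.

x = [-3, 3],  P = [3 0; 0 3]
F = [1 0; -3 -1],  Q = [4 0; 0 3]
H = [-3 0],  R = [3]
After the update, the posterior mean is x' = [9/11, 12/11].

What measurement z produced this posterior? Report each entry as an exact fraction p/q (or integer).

x̄ = F·x = [-3, 6]
P̄ = F·P·Fᵀ + Q = [7 -9; -9 33]
S = H·P̄·Hᵀ + R = [66]
K = P̄·Hᵀ·S⁻¹ = [-7/22; 9/22]
x' − x̄ = [42/11, -54/11] = K·y
y = (KᵀK)⁻¹·Kᵀ·(x' − x̄) = [-12]
z = y + H·x̄ = [-12] + [9] = [-3]

z = [-3]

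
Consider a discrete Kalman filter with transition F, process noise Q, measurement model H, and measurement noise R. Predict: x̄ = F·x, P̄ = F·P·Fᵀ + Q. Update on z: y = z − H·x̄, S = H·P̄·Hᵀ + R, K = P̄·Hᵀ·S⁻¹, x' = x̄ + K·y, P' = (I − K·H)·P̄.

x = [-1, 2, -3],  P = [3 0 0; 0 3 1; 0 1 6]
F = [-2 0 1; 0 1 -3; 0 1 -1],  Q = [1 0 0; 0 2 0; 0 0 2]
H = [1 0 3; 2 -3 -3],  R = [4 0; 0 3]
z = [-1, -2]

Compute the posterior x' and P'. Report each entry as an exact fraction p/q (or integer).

x̄ = F·x = [-1, 11, 5]
P̄ = F·P·Fᵀ + Q = [19 -17 -5; -17 53 17; -5 17 9]
y = z − H·x̄ = [-15, 48]
S = H·P̄·Hᵀ + R = [74 -160; -160 1207]
K = P̄·Hᵀ·S⁻¹ = [10734/31859 4168/31859; 999/31859 -6308/31859; 6237/31859 -1496/31859]
x' = x̄ + K·y = [7195/31859, 32680/31859, -6068/31859]
P' = (I − K·H)·P̄ = [128913/31859 110433/31859 -28659/31859; 110433/31859 115409/31859 -35479/31859; -28659/31859 -35479/31859 17869/31859]

x' = [7195/31859, 32680/31859, -6068/31859]
P' = [128913/31859 110433/31859 -28659/31859; 110433/31859 115409/31859 -35479/31859; -28659/31859 -35479/31859 17869/31859]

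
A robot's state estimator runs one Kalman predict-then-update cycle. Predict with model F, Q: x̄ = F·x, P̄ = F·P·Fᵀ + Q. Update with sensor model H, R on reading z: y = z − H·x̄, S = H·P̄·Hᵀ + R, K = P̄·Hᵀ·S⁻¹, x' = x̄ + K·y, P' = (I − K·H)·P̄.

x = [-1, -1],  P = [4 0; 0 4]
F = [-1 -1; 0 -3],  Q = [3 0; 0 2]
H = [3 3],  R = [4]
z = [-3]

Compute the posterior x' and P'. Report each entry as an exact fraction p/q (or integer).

x̄ = F·x = [2, 3]
P̄ = F·P·Fᵀ + Q = [11 12; 12 38]
y = z − H·x̄ = [-18]
S = H·P̄·Hᵀ + R = [661]
K = P̄·Hᵀ·S⁻¹ = [69/661; 150/661]
x' = x̄ + K·y = [80/661, -717/661]
P' = (I − K·H)·P̄ = [2510/661 -2418/661; -2418/661 2618/661]

x' = [80/661, -717/661]
P' = [2510/661 -2418/661; -2418/661 2618/661]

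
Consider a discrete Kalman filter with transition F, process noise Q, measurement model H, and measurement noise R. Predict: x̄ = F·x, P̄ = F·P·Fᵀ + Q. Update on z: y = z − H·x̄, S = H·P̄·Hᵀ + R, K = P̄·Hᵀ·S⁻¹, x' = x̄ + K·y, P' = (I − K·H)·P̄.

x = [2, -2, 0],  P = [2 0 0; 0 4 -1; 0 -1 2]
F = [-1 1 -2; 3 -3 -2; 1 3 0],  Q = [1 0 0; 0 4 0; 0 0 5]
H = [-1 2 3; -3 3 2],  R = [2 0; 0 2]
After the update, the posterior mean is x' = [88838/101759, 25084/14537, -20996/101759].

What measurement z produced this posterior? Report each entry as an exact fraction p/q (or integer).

x̄ = F·x = [-4, 12, -4]
P̄ = F·P·Fᵀ + Q = [19 -14 16; -14 54 -24; 16 -24 43]
S = H·P̄·Hᵀ + R = [296 277; 277 603]
K = P̄·Hᵀ·S⁻¹ = [19162/101759 -20109/101759; -1866/14537 4618/14537; 48613/101759 -28069/101759]
x' − x̄ = [495874/101759, -149360/14537, 386040/101759] = K·y
y = (KᵀK)⁻¹·Kᵀ·(x' − x̄) = [-14, -38]
z = y + H·x̄ = [-14, -38] + [16, 40] = [2, 2]

z = [2, 2]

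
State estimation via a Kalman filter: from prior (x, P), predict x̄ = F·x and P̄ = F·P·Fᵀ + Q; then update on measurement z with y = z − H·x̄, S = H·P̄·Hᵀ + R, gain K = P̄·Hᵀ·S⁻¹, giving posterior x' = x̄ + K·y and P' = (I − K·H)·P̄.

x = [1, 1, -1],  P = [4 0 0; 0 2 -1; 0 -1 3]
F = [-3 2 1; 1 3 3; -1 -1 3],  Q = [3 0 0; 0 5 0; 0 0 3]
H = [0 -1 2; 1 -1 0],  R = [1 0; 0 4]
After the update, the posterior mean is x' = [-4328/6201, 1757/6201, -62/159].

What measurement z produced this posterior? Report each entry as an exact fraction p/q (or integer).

x̄ = F·x = [-2, 1, -5]
P̄ = F·P·Fᵀ + Q = [46 0 12; 0 36 11; 12 11 42]
S = H·P̄·Hᵀ + R = [161 38; 38 86]
K = P̄·Hᵀ·S⁻¹ = [158/6201 3247/6201; 82/6201 -2632/6201; 80/159 -67/318]
x' − x̄ = [8074/6201, -4444/6201, 733/159] = K·y
y = (KᵀK)⁻¹·Kᵀ·(x' − x̄) = [10, 2]
z = y + H·x̄ = [10, 2] + [-11, -3] = [-1, -1]

z = [-1, -1]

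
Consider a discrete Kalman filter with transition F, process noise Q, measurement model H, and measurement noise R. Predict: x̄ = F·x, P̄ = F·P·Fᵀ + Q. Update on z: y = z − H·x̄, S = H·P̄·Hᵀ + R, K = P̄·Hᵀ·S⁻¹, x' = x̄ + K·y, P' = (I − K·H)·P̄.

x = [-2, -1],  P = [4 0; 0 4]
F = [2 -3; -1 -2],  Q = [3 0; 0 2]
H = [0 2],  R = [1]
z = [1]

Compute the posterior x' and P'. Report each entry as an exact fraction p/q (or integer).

x̄ = F·x = [-1, 4]
P̄ = F·P·Fᵀ + Q = [55 16; 16 22]
y = z − H·x̄ = [-7]
S = H·P̄·Hᵀ + R = [89]
K = P̄·Hᵀ·S⁻¹ = [32/89; 44/89]
x' = x̄ + K·y = [-313/89, 48/89]
P' = (I − K·H)·P̄ = [3871/89 16/89; 16/89 22/89]

x' = [-313/89, 48/89]
P' = [3871/89 16/89; 16/89 22/89]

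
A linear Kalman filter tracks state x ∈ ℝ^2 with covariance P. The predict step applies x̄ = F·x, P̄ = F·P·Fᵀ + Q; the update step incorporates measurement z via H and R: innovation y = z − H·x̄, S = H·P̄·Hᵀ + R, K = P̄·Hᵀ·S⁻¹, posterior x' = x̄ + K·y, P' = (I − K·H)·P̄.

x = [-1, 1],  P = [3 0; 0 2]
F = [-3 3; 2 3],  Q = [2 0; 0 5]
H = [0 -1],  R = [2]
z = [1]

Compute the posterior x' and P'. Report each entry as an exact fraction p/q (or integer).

x̄ = F·x = [6, 1]
P̄ = F·P·Fᵀ + Q = [47 0; 0 35]
y = z − H·x̄ = [2]
S = H·P̄·Hᵀ + R = [37]
K = P̄·Hᵀ·S⁻¹ = [0; -35/37]
x' = x̄ + K·y = [6, -33/37]
P' = (I − K·H)·P̄ = [47 0; 0 70/37]

x' = [6, -33/37]
P' = [47 0; 0 70/37]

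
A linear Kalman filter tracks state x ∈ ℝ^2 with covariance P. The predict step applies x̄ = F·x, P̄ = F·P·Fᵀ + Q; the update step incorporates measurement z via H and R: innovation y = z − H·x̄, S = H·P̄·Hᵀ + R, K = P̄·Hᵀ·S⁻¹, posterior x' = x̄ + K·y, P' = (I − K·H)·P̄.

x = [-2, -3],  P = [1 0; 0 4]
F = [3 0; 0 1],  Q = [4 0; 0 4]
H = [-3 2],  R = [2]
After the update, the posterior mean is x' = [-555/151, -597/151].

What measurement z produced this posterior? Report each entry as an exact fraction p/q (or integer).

x̄ = F·x = [-6, -3]
P̄ = F·P·Fᵀ + Q = [13 0; 0 8]
S = H·P̄·Hᵀ + R = [151]
K = P̄·Hᵀ·S⁻¹ = [-39/151; 16/151]
x' − x̄ = [351/151, -144/151] = K·y
y = (KᵀK)⁻¹·Kᵀ·(x' − x̄) = [-9]
z = y + H·x̄ = [-9] + [12] = [3]

z = [3]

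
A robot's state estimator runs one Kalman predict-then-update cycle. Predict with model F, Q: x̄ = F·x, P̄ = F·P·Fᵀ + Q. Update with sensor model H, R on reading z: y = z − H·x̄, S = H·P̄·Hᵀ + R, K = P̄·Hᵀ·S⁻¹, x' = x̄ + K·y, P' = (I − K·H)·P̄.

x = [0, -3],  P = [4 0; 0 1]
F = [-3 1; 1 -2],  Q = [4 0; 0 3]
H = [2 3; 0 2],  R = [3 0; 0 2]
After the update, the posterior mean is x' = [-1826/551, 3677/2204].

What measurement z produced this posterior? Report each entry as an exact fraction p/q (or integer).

z = [-2, 3]

x̄ = F·x = [-3, 6]
P̄ = F·P·Fᵀ + Q = [41 -14; -14 11]
S = H·P̄·Hᵀ + R = [98 10; 10 46]
K = P̄·Hᵀ·S⁻¹ = [265/551 -393/551; 5/2204 1053/2204]
x' − x̄ = [-173/551, -9547/2204] = K·y
y = (KᵀK)⁻¹·Kᵀ·(x' − x̄) = [-14, -9]
z = y + H·x̄ = [-14, -9] + [12, 12] = [-2, 3]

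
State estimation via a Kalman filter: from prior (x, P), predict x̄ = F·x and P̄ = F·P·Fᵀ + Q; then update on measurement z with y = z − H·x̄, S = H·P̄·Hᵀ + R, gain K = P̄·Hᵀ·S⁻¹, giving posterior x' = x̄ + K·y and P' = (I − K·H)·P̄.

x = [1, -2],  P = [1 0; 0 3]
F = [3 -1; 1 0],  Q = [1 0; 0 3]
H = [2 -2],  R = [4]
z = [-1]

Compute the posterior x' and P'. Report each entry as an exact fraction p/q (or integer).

x̄ = F·x = [5, 1]
P̄ = F·P·Fᵀ + Q = [13 3; 3 4]
y = z − H·x̄ = [-9]
S = H·P̄·Hᵀ + R = [48]
K = P̄·Hᵀ·S⁻¹ = [5/12; -1/24]
x' = x̄ + K·y = [5/4, 11/8]
P' = (I − K·H)·P̄ = [14/3 23/6; 23/6 47/12]

x' = [5/4, 11/8]
P' = [14/3 23/6; 23/6 47/12]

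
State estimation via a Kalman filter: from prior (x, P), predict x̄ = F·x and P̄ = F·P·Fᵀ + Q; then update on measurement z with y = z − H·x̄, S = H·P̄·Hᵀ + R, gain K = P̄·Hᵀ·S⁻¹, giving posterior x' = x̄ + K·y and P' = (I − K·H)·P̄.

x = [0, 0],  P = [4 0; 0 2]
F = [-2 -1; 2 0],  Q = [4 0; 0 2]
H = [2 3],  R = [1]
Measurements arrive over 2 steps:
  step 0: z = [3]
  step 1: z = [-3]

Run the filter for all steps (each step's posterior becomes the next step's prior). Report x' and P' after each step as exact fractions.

step 0: x̄ = F·x = [0, 0]
step 0: P̄ = F·P·Fᵀ + Q = [22 -16; -16 18]
step 0: y = z − H·x̄ = [3]
step 0: S = H·P̄·Hᵀ + R = [59]
step 0: K = P̄·Hᵀ·S⁻¹ = [-4/59; 22/59]
step 0: x' = x̄ + K·y = [-12/59, 66/59]
step 0: P' = (I − K·H)·P̄ = [1282/59 -856/59; -856/59 578/59]
step 1: x̄ = F·x = [-42/59, -24/59]
step 1: P̄ = F·P·Fᵀ + Q = [2518/59 -3416/59; -3416/59 5246/59]
step 1: y = z − H·x̄ = [-21/59]
step 1: S = H·P̄·Hᵀ + R = [16353/59]
step 1: K = P̄·Hᵀ·S⁻¹ = [-5212/16353; 8906/16353]
step 1: x' = x̄ + K·y = [-3262/5451, -3274/5451]
step 1: P' = (I − K·H)·P̄ = [237490/16353 -160064/16353; -160064/16353 109678/16353]

step 0: x' = [-12/59, 66/59], P' = [1282/59 -856/59; -856/59 578/59]
step 1: x' = [-3262/5451, -3274/5451], P' = [237490/16353 -160064/16353; -160064/16353 109678/16353]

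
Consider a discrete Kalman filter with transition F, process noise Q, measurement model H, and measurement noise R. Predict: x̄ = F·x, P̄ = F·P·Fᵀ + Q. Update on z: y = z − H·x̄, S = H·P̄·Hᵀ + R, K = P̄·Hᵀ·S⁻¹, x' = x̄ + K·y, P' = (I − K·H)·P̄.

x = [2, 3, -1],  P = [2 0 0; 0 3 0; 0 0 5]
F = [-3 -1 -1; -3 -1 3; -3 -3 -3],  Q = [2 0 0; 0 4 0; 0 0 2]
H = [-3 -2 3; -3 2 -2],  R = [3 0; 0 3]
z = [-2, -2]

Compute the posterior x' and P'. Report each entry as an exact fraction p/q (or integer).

x̄ = F·x = [-8, -12, -12]
P̄ = F·P·Fᵀ + Q = [28 6 42; 6 70 -18; 42 -18 92]
y = z − H·x̄ = [-14, -26]
S = H·P̄·Hᵀ + R = [895 -886; -886 1479]
K = P̄·Hᵀ·S⁻¹ = [-93846/538709 -113040/538709; -173560/538709 -46422/538709; -31462/538709 -144874/538709]
x' = x̄ + K·y = [-56788/538709, -2827696/538709, -2257316/538709]
P' = (I − K·H)·P̄ = [264992/538709 1197222/538709 969294/538709; 1197222/538709 8249586/538709 6523386/538709; 969294/538709 6523386/538709 5286756/538709]

x' = [-56788/538709, -2827696/538709, -2257316/538709]
P' = [264992/538709 1197222/538709 969294/538709; 1197222/538709 8249586/538709 6523386/538709; 969294/538709 6523386/538709 5286756/538709]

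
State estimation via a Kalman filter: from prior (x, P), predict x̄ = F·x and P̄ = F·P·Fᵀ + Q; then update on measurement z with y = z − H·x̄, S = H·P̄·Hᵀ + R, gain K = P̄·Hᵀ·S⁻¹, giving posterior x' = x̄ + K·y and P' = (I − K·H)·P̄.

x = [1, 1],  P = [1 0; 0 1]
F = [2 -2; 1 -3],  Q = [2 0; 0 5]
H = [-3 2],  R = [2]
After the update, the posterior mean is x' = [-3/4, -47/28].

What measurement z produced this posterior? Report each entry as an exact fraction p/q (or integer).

x̄ = F·x = [0, -2]
P̄ = F·P·Fᵀ + Q = [10 8; 8 15]
S = H·P̄·Hᵀ + R = [56]
K = P̄·Hᵀ·S⁻¹ = [-1/4; 3/28]
x' − x̄ = [-3/4, 9/28] = K·y
y = (KᵀK)⁻¹·Kᵀ·(x' − x̄) = [3]
z = y + H·x̄ = [3] + [-4] = [-1]

z = [-1]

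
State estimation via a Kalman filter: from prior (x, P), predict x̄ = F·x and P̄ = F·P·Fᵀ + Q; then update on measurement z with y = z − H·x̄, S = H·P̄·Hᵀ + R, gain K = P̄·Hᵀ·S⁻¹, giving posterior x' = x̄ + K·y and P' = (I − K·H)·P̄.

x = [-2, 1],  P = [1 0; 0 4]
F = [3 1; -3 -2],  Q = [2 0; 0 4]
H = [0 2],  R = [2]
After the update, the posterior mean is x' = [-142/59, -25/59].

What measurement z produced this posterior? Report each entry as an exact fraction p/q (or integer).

z = [-1]

x̄ = F·x = [-5, 4]
P̄ = F·P·Fᵀ + Q = [15 -17; -17 29]
S = H·P̄·Hᵀ + R = [118]
K = P̄·Hᵀ·S⁻¹ = [-17/59; 29/59]
x' − x̄ = [153/59, -261/59] = K·y
y = (KᵀK)⁻¹·Kᵀ·(x' − x̄) = [-9]
z = y + H·x̄ = [-9] + [8] = [-1]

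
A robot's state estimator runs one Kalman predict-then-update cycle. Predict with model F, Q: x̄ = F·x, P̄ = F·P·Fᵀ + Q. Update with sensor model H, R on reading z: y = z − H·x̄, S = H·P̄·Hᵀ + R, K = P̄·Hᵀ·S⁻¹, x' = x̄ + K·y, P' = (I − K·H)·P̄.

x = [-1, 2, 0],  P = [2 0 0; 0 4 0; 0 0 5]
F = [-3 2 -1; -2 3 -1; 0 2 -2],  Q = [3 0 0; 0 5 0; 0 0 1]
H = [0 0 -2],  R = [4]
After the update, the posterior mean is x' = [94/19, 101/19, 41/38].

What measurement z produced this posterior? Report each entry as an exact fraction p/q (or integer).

z = [-2]

x̄ = F·x = [7, 8, 4]
P̄ = F·P·Fᵀ + Q = [42 41 26; 41 54 34; 26 34 37]
S = H·P̄·Hᵀ + R = [152]
K = P̄·Hᵀ·S⁻¹ = [-13/38; -17/38; -37/76]
x' − x̄ = [-39/19, -51/19, -111/38] = K·y
y = (KᵀK)⁻¹·Kᵀ·(x' − x̄) = [6]
z = y + H·x̄ = [6] + [-8] = [-2]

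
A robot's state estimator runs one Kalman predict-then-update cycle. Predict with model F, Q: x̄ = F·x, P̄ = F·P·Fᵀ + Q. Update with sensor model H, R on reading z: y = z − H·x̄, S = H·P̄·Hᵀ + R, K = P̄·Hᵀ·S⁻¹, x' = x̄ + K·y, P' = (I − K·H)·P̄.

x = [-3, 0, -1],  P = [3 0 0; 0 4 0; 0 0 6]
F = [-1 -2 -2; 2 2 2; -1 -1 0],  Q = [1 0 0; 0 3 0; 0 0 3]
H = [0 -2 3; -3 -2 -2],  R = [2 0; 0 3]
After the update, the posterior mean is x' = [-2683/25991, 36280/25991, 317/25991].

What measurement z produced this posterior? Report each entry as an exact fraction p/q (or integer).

x̄ = F·x = [5, -8, 3]
P̄ = F·P·Fᵀ + Q = [44 -46 11; -46 55 -14; 11 -14 10]
S = H·P̄·Hᵀ + R = [480 -187; -187 127]
K = P̄·Hᵀ·S⁻¹ = [4281/25991 -6385/25991; -8832/25991 -1544/25991; 2691/25991 -1154/25991]
x' − x̄ = [-132638/25991, 244208/25991, -77656/25991] = K·y
y = (KᵀK)⁻¹·Kᵀ·(x' − x̄) = [-28, 2]
z = y + H·x̄ = [-28, 2] + [25, -5] = [-3, -3]

z = [-3, -3]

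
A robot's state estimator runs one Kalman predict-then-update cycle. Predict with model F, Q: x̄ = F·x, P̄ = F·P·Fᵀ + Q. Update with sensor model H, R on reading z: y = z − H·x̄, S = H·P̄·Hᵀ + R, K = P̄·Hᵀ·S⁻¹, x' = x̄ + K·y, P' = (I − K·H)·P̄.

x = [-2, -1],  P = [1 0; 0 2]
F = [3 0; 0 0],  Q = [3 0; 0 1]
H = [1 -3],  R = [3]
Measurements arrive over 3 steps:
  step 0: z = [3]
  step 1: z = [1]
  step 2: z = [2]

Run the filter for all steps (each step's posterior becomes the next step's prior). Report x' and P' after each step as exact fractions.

step 0: x' = [-3/2, -9/8], P' = [6 3/2; 3/2 5/8]
step 1: x' = [1/23, -11/46], P' = [228/23 57/23; 57/23 20/23]
step 2: x' = [1426/799, -43/799], P' = [8484/799 2121/799; 2121/799 730/799]

step 0: x̄ = F·x = [-6, 0]
step 0: P̄ = F·P·Fᵀ + Q = [12 0; 0 1]
step 0: y = z − H·x̄ = [9]
step 0: S = H·P̄·Hᵀ + R = [24]
step 0: K = P̄·Hᵀ·S⁻¹ = [1/2; -1/8]
step 0: x' = x̄ + K·y = [-3/2, -9/8]
step 0: P' = (I − K·H)·P̄ = [6 3/2; 3/2 5/8]
step 1: x̄ = F·x = [-9/2, 0]
step 1: P̄ = F·P·Fᵀ + Q = [57 0; 0 1]
step 1: y = z − H·x̄ = [11/2]
step 1: S = H·P̄·Hᵀ + R = [69]
step 1: K = P̄·Hᵀ·S⁻¹ = [19/23; -1/23]
step 1: x' = x̄ + K·y = [1/23, -11/46]
step 1: P' = (I − K·H)·P̄ = [228/23 57/23; 57/23 20/23]
step 2: x̄ = F·x = [3/23, 0]
step 2: P̄ = F·P·Fᵀ + Q = [2121/23 0; 0 1]
step 2: y = z − H·x̄ = [43/23]
step 2: S = H·P̄·Hᵀ + R = [2397/23]
step 2: K = P̄·Hᵀ·S⁻¹ = [707/799; -23/799]
step 2: x' = x̄ + K·y = [1426/799, -43/799]
step 2: P' = (I − K·H)·P̄ = [8484/799 2121/799; 2121/799 730/799]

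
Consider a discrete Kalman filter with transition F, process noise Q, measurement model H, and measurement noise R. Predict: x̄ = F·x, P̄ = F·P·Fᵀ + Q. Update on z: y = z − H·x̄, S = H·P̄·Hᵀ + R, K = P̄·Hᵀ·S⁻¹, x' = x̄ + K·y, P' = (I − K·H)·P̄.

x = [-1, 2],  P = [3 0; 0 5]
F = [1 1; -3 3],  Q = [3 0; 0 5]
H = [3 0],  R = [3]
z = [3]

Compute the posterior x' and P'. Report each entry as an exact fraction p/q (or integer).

x̄ = F·x = [1, 9]
P̄ = F·P·Fᵀ + Q = [11 6; 6 77]
y = z − H·x̄ = [0]
S = H·P̄·Hᵀ + R = [102]
K = P̄·Hᵀ·S⁻¹ = [11/34; 3/17]
x' = x̄ + K·y = [1, 9]
P' = (I − K·H)·P̄ = [11/34 3/17; 3/17 1255/17]

x' = [1, 9]
P' = [11/34 3/17; 3/17 1255/17]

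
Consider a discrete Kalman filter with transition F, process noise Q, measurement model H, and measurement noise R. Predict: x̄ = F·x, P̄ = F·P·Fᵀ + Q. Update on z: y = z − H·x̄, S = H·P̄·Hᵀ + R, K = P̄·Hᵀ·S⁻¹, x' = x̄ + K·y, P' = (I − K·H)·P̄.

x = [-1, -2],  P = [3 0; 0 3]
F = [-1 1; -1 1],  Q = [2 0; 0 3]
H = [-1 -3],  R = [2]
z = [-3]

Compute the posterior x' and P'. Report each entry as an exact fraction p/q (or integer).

x' = [55/127, 104/127]
P' = [340/127 -96/127; -96/127 54/127]

x̄ = F·x = [-1, -1]
P̄ = F·P·Fᵀ + Q = [8 6; 6 9]
y = z − H·x̄ = [-7]
S = H·P̄·Hᵀ + R = [127]
K = P̄·Hᵀ·S⁻¹ = [-26/127; -33/127]
x' = x̄ + K·y = [55/127, 104/127]
P' = (I − K·H)·P̄ = [340/127 -96/127; -96/127 54/127]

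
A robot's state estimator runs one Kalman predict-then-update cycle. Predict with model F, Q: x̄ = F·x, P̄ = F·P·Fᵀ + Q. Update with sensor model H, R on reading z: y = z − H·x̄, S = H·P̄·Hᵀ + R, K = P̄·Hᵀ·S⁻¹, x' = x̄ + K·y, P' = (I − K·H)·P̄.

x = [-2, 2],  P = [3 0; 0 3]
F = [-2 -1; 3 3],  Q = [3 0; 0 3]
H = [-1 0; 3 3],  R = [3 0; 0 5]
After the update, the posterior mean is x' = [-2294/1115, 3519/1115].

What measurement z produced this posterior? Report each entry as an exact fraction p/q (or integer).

z = [3, 3]

x̄ = F·x = [2, 0]
P̄ = F·P·Fᵀ + Q = [18 -27; -27 57]
S = H·P̄·Hᵀ + R = [21 27; 27 194]
K = P̄·Hᵀ·S⁻¹ = [-921/1115 -27/1115; 936/1115 387/1115]
x' − x̄ = [-4524/1115, 3519/1115] = K·y
y = (KᵀK)⁻¹·Kᵀ·(x' − x̄) = [5, -3]
z = y + H·x̄ = [5, -3] + [-2, 6] = [3, 3]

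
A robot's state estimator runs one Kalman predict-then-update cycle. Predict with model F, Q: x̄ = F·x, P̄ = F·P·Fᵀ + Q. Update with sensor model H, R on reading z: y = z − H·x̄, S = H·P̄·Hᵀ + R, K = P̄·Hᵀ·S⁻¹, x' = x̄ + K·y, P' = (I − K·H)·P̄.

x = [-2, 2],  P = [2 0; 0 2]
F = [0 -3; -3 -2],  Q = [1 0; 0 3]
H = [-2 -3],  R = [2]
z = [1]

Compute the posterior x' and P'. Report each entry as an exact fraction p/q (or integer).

x̄ = F·x = [-6, 2]
P̄ = F·P·Fᵀ + Q = [19 12; 12 29]
y = z − H·x̄ = [-5]
S = H·P̄·Hᵀ + R = [483]
K = P̄·Hᵀ·S⁻¹ = [-74/483; -37/161]
x' = x̄ + K·y = [-2528/483, 507/161]
P' = (I − K·H)·P̄ = [3701/483 -806/161; -806/161 562/161]

x' = [-2528/483, 507/161]
P' = [3701/483 -806/161; -806/161 562/161]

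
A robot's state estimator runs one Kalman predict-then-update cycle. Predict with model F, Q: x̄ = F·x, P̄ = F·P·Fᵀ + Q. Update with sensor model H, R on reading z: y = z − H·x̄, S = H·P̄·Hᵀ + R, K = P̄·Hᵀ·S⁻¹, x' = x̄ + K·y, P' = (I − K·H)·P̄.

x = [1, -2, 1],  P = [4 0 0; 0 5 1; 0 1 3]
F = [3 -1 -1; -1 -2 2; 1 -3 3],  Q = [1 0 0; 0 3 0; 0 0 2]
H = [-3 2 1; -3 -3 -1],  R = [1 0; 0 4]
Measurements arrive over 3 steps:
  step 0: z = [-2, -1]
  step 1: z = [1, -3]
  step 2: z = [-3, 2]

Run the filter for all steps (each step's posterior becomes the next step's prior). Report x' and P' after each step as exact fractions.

step 0: x̄ = F·x = [4, 5, 10]
step 0: P̄ = F·P·Fᵀ + Q = [47 -8 18; -8 31 32; 18 32 60]
step 0: y = z − H·x̄ = [-10, 36]
step 0: S = H·P̄·Hᵀ + R = [724 -7; -7 922]
step 0: K = P̄·Hᵀ·S⁻¹ = [-129103/667479 -98713/667479; 108089/667479 -72298/667479; 63070/667479 -151550/667479]
step 0: x' = x̄ + K·y = [407278/667479, -346223/667479, 588290/667479]
step 0: P' = (I − K·H)·P̄ = [99941/667479 -75691/667479 322102/667479; -75691/667479 635249/667479 -1389482/667479; 322102/667479 -1389482/667479 3808340/667479]
step 1: x̄ = F·x = [326589/222493, 1461748/667479, 3210817/667479]
step 1: P̄ = F·P·Fᵀ + Q = [584369/222493 -1337612/222493 -1961908/222493; -1337612/222493 29401418/667479 42837584/667479; -1961908/222493 42837584/667479 68824634/667479]
step 1: y = z − H·x̄ = [-842511/222493, 8532925/667479]
step 1: S = H·P̄·Hᵀ + R = [152564820/222493 -151893869/222493; -151893869/222493 501365387/667479]
step 1: K = P̄·Hᵀ·S⁻¹ = [-198397922/1127579481 -50612183/375859827; 4145525294/32699804949 -1331261992/10899934983; 2215589920/10899934983 -630876602/3633311661]
step 1: x' = x̄ + K·y = [465351832/1127579481, 4857450650/32699804949, 19847892919/10899934983]
step 1: P' = (I − K·H)·P̄ = [144324308/1127579481 -60201730/1127579481 118326154/375859827; -60201730/1127579481 22304719630/32699804949 -15233821492/10899934983; 118326154/375859827 -15233821492/10899934983 14325869434/3633311661]
step 2: x̄ = F·x = [-23915520023/32699804949, 31959084362/10899934983, 177553887449/32699804949]
step 2: P̄ = F·P·Fᵀ + Q = [78911913553/32699804949 -48340848904/10899934983 -207514596148/32699804949; -48340848904/10899934983 113853979051/3633311661 479872403476/10899934983; -207514596148/32699804949 479872403476/10899934983 2325590629630/32699804949]
step 2: y = z − H·x̄ = [-539154368537/32699804949, 458838696536/32699804949]
step 2: S = H·P̄·Hᵀ + R = [15911067881536/32699804949 -15396651968683/32699804949; -15396651968683/32699804949 17170979219398/32699804949]
step 2: K = P̄·Hᵀ·S⁻¹ = [-194493341396587/1105563906693611 -148265105790377/1105563906693611; 140153728780041/1105563906693611 -136932348456522/1105563906693611; 224605445724370/1105563906693611 -186327272426770/1105563906693611]
step 2: x' = x̄ + K·y = [317801009873606/1105563906693611, -990706977721387/1105563906693611, -314803119718979/1105563906693611]
step 2: P' = (I − K·H)·P̄ = [140657268449139/1105563906693611 -56389846136739/1105563906693611 340258156224308/1105563906693611; -56389846136739/1105563906693611 745914741866481/1105563906693611 -1520845293363138/1105563906693611; 340258156224308/1105563906693611 -1520845293363138/1105563906693611 4287070501123570/1105563906693611]

step 0: x' = [407278/667479, -346223/667479, 588290/667479], P' = [99941/667479 -75691/667479 322102/667479; -75691/667479 635249/667479 -1389482/667479; 322102/667479 -1389482/667479 3808340/667479]
step 1: x' = [465351832/1127579481, 4857450650/32699804949, 19847892919/10899934983], P' = [144324308/1127579481 -60201730/1127579481 118326154/375859827; -60201730/1127579481 22304719630/32699804949 -15233821492/10899934983; 118326154/375859827 -15233821492/10899934983 14325869434/3633311661]
step 2: x' = [317801009873606/1105563906693611, -990706977721387/1105563906693611, -314803119718979/1105563906693611], P' = [140657268449139/1105563906693611 -56389846136739/1105563906693611 340258156224308/1105563906693611; -56389846136739/1105563906693611 745914741866481/1105563906693611 -1520845293363138/1105563906693611; 340258156224308/1105563906693611 -1520845293363138/1105563906693611 4287070501123570/1105563906693611]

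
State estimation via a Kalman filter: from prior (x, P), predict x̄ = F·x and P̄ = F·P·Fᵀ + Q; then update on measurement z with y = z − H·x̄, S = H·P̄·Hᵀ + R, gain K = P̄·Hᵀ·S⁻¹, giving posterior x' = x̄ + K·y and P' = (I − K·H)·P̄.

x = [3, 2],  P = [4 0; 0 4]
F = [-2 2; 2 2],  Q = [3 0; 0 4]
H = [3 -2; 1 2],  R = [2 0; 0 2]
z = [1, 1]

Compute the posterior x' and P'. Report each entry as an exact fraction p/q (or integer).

x' = [33/64, 13/40]
P' = [1015/4096 63/512; 63/512 99/320]

x̄ = F·x = [-2, 10]
P̄ = F·P·Fᵀ + Q = [35 0; 0 36]
y = z − H·x̄ = [27, -17]
S = H·P̄·Hᵀ + R = [461 -39; -39 181]
K = P̄·Hᵀ·S⁻¹ = [2037/8192 2023/8192; -639/5120 1899/5120]
x' = x̄ + K·y = [33/64, 13/40]
P' = (I − K·H)·P̄ = [1015/4096 63/512; 63/512 99/320]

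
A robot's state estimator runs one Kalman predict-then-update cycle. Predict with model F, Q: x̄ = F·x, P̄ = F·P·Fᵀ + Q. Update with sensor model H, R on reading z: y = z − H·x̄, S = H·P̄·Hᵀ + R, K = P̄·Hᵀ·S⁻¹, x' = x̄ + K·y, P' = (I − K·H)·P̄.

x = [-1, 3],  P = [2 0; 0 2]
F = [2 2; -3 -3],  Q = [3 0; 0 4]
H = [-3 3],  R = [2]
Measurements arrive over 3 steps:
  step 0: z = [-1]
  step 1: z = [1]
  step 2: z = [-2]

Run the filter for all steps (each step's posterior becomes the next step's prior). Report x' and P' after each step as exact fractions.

step 0: x̄ = F·x = [4, -6]
step 0: P̄ = F·P·Fᵀ + Q = [19 -24; -24 40]
step 0: y = z − H·x̄ = [29]
step 0: S = H·P̄·Hᵀ + R = [965]
step 0: K = P̄·Hᵀ·S⁻¹ = [-129/965; 192/965]
step 0: x' = x̄ + K·y = [119/965, -222/965]
step 0: P' = (I − K·H)·P̄ = [1694/965 1608/965; 1608/965 1736/965]
step 1: x̄ = F·x = [-206/965, 309/965]
step 1: P̄ = F·P·Fᵀ + Q = [29479/965 -39876/965; -39876/965 63674/965]
step 1: y = z − H·x̄ = [-116/193]
step 1: S = H·P̄·Hᵀ + R = [311615/193]
step 1: K = P̄·Hᵀ·S⁻¹ = [-41613/311615; 12426/62323]
step 1: x' = x̄ + K·y = [-8302/62323, 62439/311615]
step 1: P' = (I − K·H)·P̄ = [547036/311615 519294/311615; 519294/311615 560714/311615]
step 2: x̄ = F·x = [41858/311615, -62787/311615]
step 2: P̄ = F·P·Fᵀ + Q = [9520197/311615 -12878028/311615; -12878028/311615 20563502/311615]
step 2: y = z − H·x̄ = [-61859/62323]
step 2: S = H·P̄·Hᵀ + R = [100636205/62323]
step 2: K = P̄·Hᵀ·S⁻¹ = [-2687787/20127241; 20064918/100636205]
step 2: x' = x̄ + K·y = [26856941/100636205, -40192623/100636205]
step 2: P' = (I − K·H)·P̄ = [176665524/100636205 167706234/100636205; 167706234/100636205 181082846/100636205]

step 0: x' = [119/965, -222/965], P' = [1694/965 1608/965; 1608/965 1736/965]
step 1: x' = [-8302/62323, 62439/311615], P' = [547036/311615 519294/311615; 519294/311615 560714/311615]
step 2: x' = [26856941/100636205, -40192623/100636205], P' = [176665524/100636205 167706234/100636205; 167706234/100636205 181082846/100636205]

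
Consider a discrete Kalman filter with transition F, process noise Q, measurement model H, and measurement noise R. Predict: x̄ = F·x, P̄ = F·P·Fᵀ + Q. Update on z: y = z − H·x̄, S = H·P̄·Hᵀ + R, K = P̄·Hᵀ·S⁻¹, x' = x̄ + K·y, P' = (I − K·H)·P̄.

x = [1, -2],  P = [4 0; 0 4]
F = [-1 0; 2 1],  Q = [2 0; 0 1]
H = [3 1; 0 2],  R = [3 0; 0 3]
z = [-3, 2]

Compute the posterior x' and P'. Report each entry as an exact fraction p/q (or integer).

x̄ = F·x = [-1, 0]
P̄ = F·P·Fᵀ + Q = [6 -8; -8 21]
y = z − H·x̄ = [0, 2]
S = H·P̄·Hᵀ + R = [30 -6; -6 87]
K = P̄·Hᵀ·S⁻¹ = [43/143 -70/429; -1/286 69/143]
x' = x̄ + K·y = [-569/429, 138/143]
P' = (I − K·H)·P̄ = [164/429 -35/143; -35/143 207/286]

x' = [-569/429, 138/143]
P' = [164/429 -35/143; -35/143 207/286]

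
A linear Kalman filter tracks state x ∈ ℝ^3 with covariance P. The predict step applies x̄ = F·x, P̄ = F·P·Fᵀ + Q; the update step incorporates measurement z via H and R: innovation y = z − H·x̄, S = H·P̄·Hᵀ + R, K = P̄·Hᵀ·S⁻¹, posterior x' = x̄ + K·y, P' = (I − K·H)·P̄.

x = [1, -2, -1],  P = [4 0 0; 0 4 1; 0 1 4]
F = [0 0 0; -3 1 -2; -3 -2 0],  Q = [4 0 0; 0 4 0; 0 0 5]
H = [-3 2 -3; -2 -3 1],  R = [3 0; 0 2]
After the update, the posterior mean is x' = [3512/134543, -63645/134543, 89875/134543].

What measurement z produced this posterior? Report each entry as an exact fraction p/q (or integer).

z = [-3, 2]

x̄ = F·x = [0, -3, 1]
P̄ = F·P·Fᵀ + Q = [4 0 0; 0 56 32; 0 32 57]
S = H·P̄·Hᵀ + R = [392 -131; -131 387]
K = P̄·Hᵀ·S⁻¹ = [-5692/134543 -4708/134543; -11624/134543 -51216/134543; -46518/134543 -29305/134543]
x' − x̄ = [3512/134543, 339984/134543, -44668/134543] = K·y
y = (KᵀK)⁻¹·Kᵀ·(x' − x̄) = [6, -8]
z = y + H·x̄ = [6, -8] + [-9, 10] = [-3, 2]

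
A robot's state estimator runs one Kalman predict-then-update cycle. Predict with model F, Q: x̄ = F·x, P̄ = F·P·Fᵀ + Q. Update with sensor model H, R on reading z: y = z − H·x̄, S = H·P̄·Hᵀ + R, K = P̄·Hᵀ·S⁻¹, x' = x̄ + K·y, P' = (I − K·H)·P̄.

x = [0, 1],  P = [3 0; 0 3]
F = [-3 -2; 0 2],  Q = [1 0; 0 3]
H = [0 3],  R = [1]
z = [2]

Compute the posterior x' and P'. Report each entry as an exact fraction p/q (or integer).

x' = [-16/17, 23/34]
P' = [518/17 -3/34; -3/34 15/136]

x̄ = F·x = [-2, 2]
P̄ = F·P·Fᵀ + Q = [40 -12; -12 15]
y = z − H·x̄ = [-4]
S = H·P̄·Hᵀ + R = [136]
K = P̄·Hᵀ·S⁻¹ = [-9/34; 45/136]
x' = x̄ + K·y = [-16/17, 23/34]
P' = (I − K·H)·P̄ = [518/17 -3/34; -3/34 15/136]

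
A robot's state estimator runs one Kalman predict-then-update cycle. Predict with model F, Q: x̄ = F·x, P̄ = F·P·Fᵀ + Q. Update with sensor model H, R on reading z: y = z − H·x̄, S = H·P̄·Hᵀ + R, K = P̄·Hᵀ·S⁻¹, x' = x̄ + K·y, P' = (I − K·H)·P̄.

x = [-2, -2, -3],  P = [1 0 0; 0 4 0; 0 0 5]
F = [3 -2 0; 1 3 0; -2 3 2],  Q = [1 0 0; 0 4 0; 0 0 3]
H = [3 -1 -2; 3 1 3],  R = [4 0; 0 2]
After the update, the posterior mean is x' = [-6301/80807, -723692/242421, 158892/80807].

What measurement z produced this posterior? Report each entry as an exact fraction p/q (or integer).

x̄ = F·x = [-2, -8, -8]
P̄ = F·P·Fᵀ + Q = [26 -21 -30; -21 41 34; -30 34 63]
S = H·P̄·Hᵀ + R = [1153 -445; -445 382]
K = P̄·Hᵀ·S⁻¹ = [15351/80807 10902/80807; -30104/242421 15700/242421; -12105/80807 14033/80807]
x' − x̄ = [155313/80807, 1215676/242421, 805348/80807] = K·y
y = (KᵀK)⁻¹·Kᵀ·(x' − x̄) = [-19, 41]
z = y + H·x̄ = [-19, 41] + [18, -38] = [-1, 3]

z = [-1, 3]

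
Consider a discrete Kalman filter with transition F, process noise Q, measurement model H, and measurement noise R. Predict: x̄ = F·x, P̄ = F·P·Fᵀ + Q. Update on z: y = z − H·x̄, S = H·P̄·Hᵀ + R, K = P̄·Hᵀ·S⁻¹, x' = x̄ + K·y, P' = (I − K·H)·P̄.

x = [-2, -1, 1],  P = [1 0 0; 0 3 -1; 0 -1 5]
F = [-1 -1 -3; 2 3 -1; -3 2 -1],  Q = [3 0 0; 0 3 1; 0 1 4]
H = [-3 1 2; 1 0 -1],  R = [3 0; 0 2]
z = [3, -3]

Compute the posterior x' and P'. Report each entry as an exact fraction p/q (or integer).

x̄ = F·x = [0, -8, 3]
P̄ = F·P·Fᵀ + Q = [46 12 17; 12 45 23; 17 23 34]
y = z − H·x̄ = [5, 0]
S = H·P̄·Hᵀ + R = [414 -132; -132 48]
K = P̄·Hᵀ·S⁻¹ = [-49/204 -23/408; 33/68 451/408; -9/68 -293/408]
x' = x̄ + K·y = [-245/204, -379/68, 159/68]
P' = (I − K·H)·P̄ = [3473/136 10033/408 10465/408; 10033/408 12431/408 9131/408; 10465/408 9131/408 11051/408]

x' = [-245/204, -379/68, 159/68]
P' = [3473/136 10033/408 10465/408; 10033/408 12431/408 9131/408; 10465/408 9131/408 11051/408]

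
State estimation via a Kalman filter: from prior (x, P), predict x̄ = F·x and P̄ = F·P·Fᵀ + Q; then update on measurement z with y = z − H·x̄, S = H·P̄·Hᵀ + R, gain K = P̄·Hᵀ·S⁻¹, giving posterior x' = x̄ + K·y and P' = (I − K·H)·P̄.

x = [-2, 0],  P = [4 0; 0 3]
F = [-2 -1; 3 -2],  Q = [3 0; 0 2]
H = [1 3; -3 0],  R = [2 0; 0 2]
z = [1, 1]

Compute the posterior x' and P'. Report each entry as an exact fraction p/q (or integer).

x' = [-1593/5332, 2211/5332]
P' = [1757/7998 -197/2666; -197/2666 655/2666]

x̄ = F·x = [4, -6]
P̄ = F·P·Fᵀ + Q = [22 -18; -18 50]
y = z − H·x̄ = [15, 13]
S = H·P̄·Hᵀ + R = [366 96; 96 200]
K = P̄·Hᵀ·S⁻¹ = [-4/3999 -1757/5332; 442/1333 591/5332]
x' = x̄ + K·y = [-1593/5332, 2211/5332]
P' = (I − K·H)·P̄ = [1757/7998 -197/2666; -197/2666 655/2666]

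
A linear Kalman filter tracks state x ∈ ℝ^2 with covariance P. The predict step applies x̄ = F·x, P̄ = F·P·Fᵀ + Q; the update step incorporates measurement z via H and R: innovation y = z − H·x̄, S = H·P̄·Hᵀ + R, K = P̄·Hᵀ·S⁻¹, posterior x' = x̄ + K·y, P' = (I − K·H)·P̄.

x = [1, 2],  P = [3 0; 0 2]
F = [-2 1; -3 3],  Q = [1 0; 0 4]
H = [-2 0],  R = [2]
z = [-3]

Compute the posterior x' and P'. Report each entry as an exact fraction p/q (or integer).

x' = [45/31, 165/31]
P' = [15/31 24/31; 24/31 367/31]

x̄ = F·x = [0, 3]
P̄ = F·P·Fᵀ + Q = [15 24; 24 49]
y = z − H·x̄ = [-3]
S = H·P̄·Hᵀ + R = [62]
K = P̄·Hᵀ·S⁻¹ = [-15/31; -24/31]
x' = x̄ + K·y = [45/31, 165/31]
P' = (I − K·H)·P̄ = [15/31 24/31; 24/31 367/31]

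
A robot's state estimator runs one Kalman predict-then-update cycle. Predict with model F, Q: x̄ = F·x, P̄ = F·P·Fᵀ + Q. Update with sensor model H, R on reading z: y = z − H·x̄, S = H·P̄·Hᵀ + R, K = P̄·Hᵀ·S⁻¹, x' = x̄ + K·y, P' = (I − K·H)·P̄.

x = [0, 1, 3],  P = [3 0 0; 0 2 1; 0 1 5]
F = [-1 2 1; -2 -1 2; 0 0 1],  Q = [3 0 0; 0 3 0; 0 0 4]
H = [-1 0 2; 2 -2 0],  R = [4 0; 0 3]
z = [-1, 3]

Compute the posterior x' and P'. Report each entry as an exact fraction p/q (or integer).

x̄ = F·x = [5, 5, 3]
P̄ = F·P·Fᵀ + Q = [23 15 7; 15 33 9; 7 9 9]
y = z − H·x̄ = [-2, 3]
S = H·P̄·Hᵀ + R = [35 -24; -24 107]
K = P̄·Hᵀ·S⁻¹ = [-579/3169 344/3169; -543/3169 -1188/3169; 1081/3169 124/3169]
x' = x̄ + K·y = [18035/3169, 13367/3169, 7717/3169]
P' = (I − K·H)·P̄ = [62172/3169 61656/3169 29928/3169; 61656/3169 63438/3169 29742/3169; 29928/3169 29742/3169 17126/3169]

x' = [18035/3169, 13367/3169, 7717/3169]
P' = [62172/3169 61656/3169 29928/3169; 61656/3169 63438/3169 29742/3169; 29928/3169 29742/3169 17126/3169]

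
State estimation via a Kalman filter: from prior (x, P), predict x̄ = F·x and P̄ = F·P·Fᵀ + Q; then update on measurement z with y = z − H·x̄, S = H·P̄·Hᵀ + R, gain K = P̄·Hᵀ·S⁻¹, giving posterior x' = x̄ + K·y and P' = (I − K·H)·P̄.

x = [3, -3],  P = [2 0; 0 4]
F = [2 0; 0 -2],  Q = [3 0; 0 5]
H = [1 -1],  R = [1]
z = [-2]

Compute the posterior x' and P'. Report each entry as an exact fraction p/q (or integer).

x̄ = F·x = [6, 6]
P̄ = F·P·Fᵀ + Q = [11 0; 0 21]
y = z − H·x̄ = [-2]
S = H·P̄·Hᵀ + R = [33]
K = P̄·Hᵀ·S⁻¹ = [1/3; -7/11]
x' = x̄ + K·y = [16/3, 80/11]
P' = (I − K·H)·P̄ = [22/3 7; 7 84/11]

x' = [16/3, 80/11]
P' = [22/3 7; 7 84/11]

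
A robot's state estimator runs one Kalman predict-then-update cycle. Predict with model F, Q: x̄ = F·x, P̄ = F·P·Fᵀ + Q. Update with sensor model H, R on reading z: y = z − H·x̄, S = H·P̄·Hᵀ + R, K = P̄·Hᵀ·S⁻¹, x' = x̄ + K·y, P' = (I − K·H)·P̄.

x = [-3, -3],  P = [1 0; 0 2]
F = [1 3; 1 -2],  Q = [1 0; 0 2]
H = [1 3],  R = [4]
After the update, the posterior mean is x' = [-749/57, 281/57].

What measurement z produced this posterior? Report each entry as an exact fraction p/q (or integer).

x̄ = F·x = [-12, 3]
P̄ = F·P·Fᵀ + Q = [20 -11; -11 11]
S = H·P̄·Hᵀ + R = [57]
K = P̄·Hᵀ·S⁻¹ = [-13/57; 22/57]
x' − x̄ = [-65/57, 110/57] = K·y
y = (KᵀK)⁻¹·Kᵀ·(x' − x̄) = [5]
z = y + H·x̄ = [5] + [-3] = [2]

z = [2]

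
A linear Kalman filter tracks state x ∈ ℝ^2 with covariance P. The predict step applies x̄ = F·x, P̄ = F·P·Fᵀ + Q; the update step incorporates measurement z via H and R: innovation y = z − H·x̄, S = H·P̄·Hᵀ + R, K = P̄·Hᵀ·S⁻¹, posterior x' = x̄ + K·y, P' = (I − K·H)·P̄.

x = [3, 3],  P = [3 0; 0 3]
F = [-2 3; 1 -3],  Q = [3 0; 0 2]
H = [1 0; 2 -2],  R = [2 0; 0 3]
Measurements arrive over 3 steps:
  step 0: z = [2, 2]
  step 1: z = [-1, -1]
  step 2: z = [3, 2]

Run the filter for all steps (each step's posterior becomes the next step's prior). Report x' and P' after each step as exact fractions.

step 0: x̄ = F·x = [3, -6]
step 0: P̄ = F·P·Fᵀ + Q = [42 -33; -33 32]
step 0: y = z − H·x̄ = [-1, -16]
step 0: S = H·P̄·Hᵀ + R = [44 150; 150 563]
step 0: K = P̄·Hᵀ·S⁻¹ = [573/1136 75/568; 921/2272 -385/1136]
step 0: x' = x̄ + K·y = [435/1136, -2233/2272]
step 0: P' = (I − K·H)·P̄ = [573/568 921/1136; 921/1136 2997/2272]
step 1: x̄ = F·x = [-8439/2272, 7569/2272]
step 1: P̄ = F·P·Fᵀ + Q = [20853/2272 -14979/2272; -14979/2272 22757/2272]
step 1: y = z − H·x̄ = [6167/2272, 1859/142]
step 1: S = H·P̄·Hᵀ + R = [25397/2272 4479/142; 4479/142 9409/71]
step 1: K = P̄·Hᵀ·S⁻¹ = [503019/1105195 143328/1105195; 395523/1105195 -371174/1105195]
step 1: x' = x̄ + K·y = [-172665/221039, -20756/221039]
step 1: P' = (I − K·H)·P̄ = [1006038/1105195 791046/1105195; 791046/1105195 1347807/1105195]
step 2: x̄ = F·x = [21774/17003, -2253/4511]
step 2: P̄ = F·P·Fᵀ + Q = [767496/85015 -2205/347; -2205/347 43267/4511]
step 2: y = z − H·x̄ = [29235/17003, -344840/221039]
step 2: S = H·P̄·Hᵀ + R = [937526/85015 2615442/85015; 2615442/85015 141810437/1105195]
step 2: K = P̄·Hᵀ·S⁻¹ = [117108534/258918971 34000746/258918971; 183215949/517837942 -86317861/258918971]
step 2: x' = x̄ + K·y = [479883588/258918971, 325716659/517837942]
step 2: P' = (I − K·H)·P̄ = [234217068/258918971 183215949/258918971; 183215949/258918971 625385481/517837942]

step 0: x' = [435/1136, -2233/2272], P' = [573/568 921/1136; 921/1136 2997/2272]
step 1: x' = [-172665/221039, -20756/221039], P' = [1006038/1105195 791046/1105195; 791046/1105195 1347807/1105195]
step 2: x' = [479883588/258918971, 325716659/517837942], P' = [234217068/258918971 183215949/258918971; 183215949/258918971 625385481/517837942]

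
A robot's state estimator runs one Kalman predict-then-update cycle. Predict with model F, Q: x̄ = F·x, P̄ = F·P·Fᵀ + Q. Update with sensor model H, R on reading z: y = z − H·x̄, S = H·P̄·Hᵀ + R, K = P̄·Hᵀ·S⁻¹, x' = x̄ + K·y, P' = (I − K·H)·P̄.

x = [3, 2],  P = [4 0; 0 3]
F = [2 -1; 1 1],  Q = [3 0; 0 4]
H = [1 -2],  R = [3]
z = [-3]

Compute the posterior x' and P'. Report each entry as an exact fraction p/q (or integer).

x̄ = F·x = [4, 5]
P̄ = F·P·Fᵀ + Q = [22 5; 5 11]
y = z − H·x̄ = [3]
S = H·P̄·Hᵀ + R = [49]
K = P̄·Hᵀ·S⁻¹ = [12/49; -17/49]
x' = x̄ + K·y = [232/49, 194/49]
P' = (I − K·H)·P̄ = [934/49 449/49; 449/49 250/49]

x' = [232/49, 194/49]
P' = [934/49 449/49; 449/49 250/49]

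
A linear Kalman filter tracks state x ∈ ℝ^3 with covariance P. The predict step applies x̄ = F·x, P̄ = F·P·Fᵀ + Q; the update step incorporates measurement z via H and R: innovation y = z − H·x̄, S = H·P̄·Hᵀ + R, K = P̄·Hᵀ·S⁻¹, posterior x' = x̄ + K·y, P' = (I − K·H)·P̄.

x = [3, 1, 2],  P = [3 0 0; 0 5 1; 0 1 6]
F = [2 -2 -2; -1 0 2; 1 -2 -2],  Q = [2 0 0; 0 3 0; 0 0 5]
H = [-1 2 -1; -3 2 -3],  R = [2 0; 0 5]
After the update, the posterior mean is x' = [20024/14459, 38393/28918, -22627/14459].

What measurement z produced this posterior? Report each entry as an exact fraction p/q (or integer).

x̄ = F·x = [0, 1, -3]
P̄ = F·P·Fᵀ + Q = [66 -34 58; -34 30 -31; 58 -31 60]
S = H·P̄·Hᵀ + R = [624 1366; 1366 3083]
K = P̄·Hᵀ·S⁻¹ = [2276/14459 -3072/14459; 37045/57836 -5815/28918; 3329/14459 -3426/14459]
x' − x̄ = [20024/14459, 9475/28918, 20750/14459] = K·y
y = (KᵀK)⁻¹·Kᵀ·(x' − x̄) = [-2, -8]
z = y + H·x̄ = [-2, -8] + [5, 11] = [3, 3]

z = [3, 3]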